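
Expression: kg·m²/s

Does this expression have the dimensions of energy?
No

The expression kg·m²/s has dimensions [L^2 M T^-1], but energy has dimensions [L^2 M T^-2].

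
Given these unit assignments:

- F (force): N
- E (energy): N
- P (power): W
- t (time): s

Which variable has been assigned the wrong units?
E

The variable E (energy) should have units J, not N.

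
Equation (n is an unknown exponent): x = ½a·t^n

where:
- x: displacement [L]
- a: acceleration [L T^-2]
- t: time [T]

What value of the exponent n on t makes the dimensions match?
n = 2

x has dimensions [L]; t has dimensions [T].
The rest of the RHS has dimensions [L T^-2], so t^n must supply [T^2].
With n = 2: ½a·t^2 has dimensions [L], matching the LHS ✓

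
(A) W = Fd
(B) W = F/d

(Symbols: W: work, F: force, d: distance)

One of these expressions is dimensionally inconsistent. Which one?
(B)

(A) W = Fd: LHS [L^2 M T^-2], RHS [L^2 M T^-2] ✓
(B) W = F/d: LHS [L^2 M T^-2], RHS [M T^-2] ✗

Expression (B) W = F/d is dimensionally incorrect.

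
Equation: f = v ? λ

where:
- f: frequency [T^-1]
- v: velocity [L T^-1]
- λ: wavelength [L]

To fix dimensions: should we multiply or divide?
division (÷): f = v ÷ λ

f [T^-1]; v [L T^-1]; λ [L].
v × λ → [L^2 T^-1] ✗
v ÷ λ → [T^-1] ✓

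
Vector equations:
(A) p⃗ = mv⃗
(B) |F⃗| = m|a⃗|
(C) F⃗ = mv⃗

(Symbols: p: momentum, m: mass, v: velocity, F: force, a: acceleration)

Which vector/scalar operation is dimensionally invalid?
(C) F⃗ = mv⃗

(A) p⃗ = mv⃗: LHS [L M T^-1], RHS [L M T^-1] ✓ — mass (scalar) times velocity (vector)
(B) |F⃗| = m|a⃗|: LHS [L M T^-2], RHS [L M T^-2] ✓ — magnitudes of vectors are scalars
(C) F⃗ = mv⃗: LHS [L M T^-2], RHS [L M T^-1] ✗ — mass times velocity is momentum, not force; should be ma⃗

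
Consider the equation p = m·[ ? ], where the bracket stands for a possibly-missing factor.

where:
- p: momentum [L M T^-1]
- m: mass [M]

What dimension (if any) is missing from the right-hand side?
[L T^-1] — velocity (e.g. v)

p has dimensions [L M T^-1]; m has dimensions [M].
The bracketed factor must supply [L M T^-1] / [M] = [L T^-1].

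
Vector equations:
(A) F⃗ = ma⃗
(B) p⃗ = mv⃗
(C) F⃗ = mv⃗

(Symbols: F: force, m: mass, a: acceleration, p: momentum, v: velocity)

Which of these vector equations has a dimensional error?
(C) F⃗ = mv⃗

(A) F⃗ = ma⃗: LHS [L M T^-2], RHS [L M T^-2] ✓ — Force and acceleration are vectors, mass is a scalar
(B) p⃗ = mv⃗: LHS [L M T^-1], RHS [L M T^-1] ✓ — mass (scalar) times velocity (vector)
(C) F⃗ = mv⃗: LHS [L M T^-2], RHS [L M T^-1] ✗ — mass times velocity is momentum, not force; should be ma⃗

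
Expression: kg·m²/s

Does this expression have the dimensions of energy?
No

The expression kg·m²/s has dimensions [L^2 M T^-1], but energy has dimensions [L^2 M T^-2].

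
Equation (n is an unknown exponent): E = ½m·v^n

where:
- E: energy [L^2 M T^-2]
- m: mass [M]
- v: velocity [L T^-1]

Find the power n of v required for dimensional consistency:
n = 2

E has dimensions [L^2 M T^-2]; v has dimensions [L T^-1].
The rest of the RHS has dimensions [M], so v^n must supply [L^2 T^-2].
With n = 2: ½m·v^2 has dimensions [L^2 M T^-2], matching the LHS ✓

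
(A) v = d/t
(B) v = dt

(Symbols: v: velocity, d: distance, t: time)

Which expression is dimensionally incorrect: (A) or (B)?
(B)

(A) v = d/t: LHS [L T^-1], RHS [L T^-1] ✓
(B) v = dt: LHS [L T^-1], RHS [L T] ✗

Expression (B) v = dt is dimensionally incorrect.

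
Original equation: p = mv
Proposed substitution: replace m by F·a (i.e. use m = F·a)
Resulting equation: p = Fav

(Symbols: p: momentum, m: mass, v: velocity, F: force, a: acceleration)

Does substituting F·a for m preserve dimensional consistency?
No

[m] = [M] and [F·a] = [L^2 M T^-4]. These differ, so the substitution replaces a quantity by one of different dimensions and the result p = Fav has LHS [L M T^-1] vs RHS [L^3 M T^-5] — inconsistent.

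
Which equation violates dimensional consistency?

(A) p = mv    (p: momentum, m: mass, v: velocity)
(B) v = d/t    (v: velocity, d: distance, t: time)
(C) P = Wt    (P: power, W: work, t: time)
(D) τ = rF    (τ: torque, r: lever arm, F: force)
(C) P = Wt

The equation (C) P = Wt is dimensionally incorrect.

LHS (P): [L^2 M T^-3]
RHS (Wt): [L^2 M T^-1] ✗

The dimensions do not match. The other three equations balance.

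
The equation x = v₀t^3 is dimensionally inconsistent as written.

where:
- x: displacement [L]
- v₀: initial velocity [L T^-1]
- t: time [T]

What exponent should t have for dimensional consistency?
The exponent of t should be 1: x = v₀t

The LHS x has dimensions [L]; t has dimensions [T].
As written, the RHS v₀t^3 (exponent 3 on t) has dimensions [L T^2], which does not match.
With exponent 1, the RHS v₀t has dimensions [L], matching the LHS.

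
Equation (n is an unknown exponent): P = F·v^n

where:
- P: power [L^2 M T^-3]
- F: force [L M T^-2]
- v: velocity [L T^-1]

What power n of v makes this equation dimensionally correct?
n = 1

P has dimensions [L^2 M T^-3]; v has dimensions [L T^-1].
The rest of the RHS has dimensions [L M T^-2], so v^n must supply [L T^-1].
With n = 1: F·v^1 has dimensions [L^2 M T^-3], matching the LHS ✓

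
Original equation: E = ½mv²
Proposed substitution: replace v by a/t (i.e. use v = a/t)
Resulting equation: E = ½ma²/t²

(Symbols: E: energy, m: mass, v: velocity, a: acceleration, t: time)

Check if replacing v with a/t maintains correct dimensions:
No

[v] = [L T^-1] and [a/t] = [L T^-3]. These differ, so the substitution replaces a quantity by one of different dimensions and the result E = ½ma²/t² has LHS [L^2 M T^-2] vs RHS [L^2 M T^-6] — inconsistent.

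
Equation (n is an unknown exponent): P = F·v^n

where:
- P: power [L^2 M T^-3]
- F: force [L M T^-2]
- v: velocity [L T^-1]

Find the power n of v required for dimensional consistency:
n = 1

P has dimensions [L^2 M T^-3]; v has dimensions [L T^-1].
The rest of the RHS has dimensions [L M T^-2], so v^n must supply [L T^-1].
With n = 1: F·v^1 has dimensions [L^2 M T^-3], matching the LHS ✓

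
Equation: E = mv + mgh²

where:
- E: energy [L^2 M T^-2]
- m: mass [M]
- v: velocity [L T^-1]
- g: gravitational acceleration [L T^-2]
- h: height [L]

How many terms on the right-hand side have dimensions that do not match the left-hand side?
2

LHS E: [L^2 M T^-2]
- mv: [L M T^-1] ✗
- mgh²: [L^3 M T^-2] ✗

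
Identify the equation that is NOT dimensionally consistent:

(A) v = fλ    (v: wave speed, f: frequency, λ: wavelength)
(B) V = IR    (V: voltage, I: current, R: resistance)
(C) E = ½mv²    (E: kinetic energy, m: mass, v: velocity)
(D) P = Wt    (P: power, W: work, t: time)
(D) P = Wt

The equation (D) P = Wt is dimensionally incorrect.

LHS (P): [L^2 M T^-3]
RHS (Wt): [L^2 M T^-1] ✗

The dimensions do not match. The other three equations balance.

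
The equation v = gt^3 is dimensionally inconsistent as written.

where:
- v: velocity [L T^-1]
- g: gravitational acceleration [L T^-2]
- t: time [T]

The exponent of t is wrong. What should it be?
The exponent of t should be 1: v = gt

The LHS v has dimensions [L T^-1]; t has dimensions [T].
As written, the RHS gt^3 (exponent 3 on t) has dimensions [L T], which does not match.
With exponent 1, the RHS gt has dimensions [L T^-1], matching the LHS.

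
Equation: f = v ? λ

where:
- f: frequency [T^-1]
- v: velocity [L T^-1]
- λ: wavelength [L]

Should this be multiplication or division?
division (÷): f = v ÷ λ

f [T^-1]; v [L T^-1]; λ [L].
v × λ → [L^2 T^-1] ✗
v ÷ λ → [T^-1] ✓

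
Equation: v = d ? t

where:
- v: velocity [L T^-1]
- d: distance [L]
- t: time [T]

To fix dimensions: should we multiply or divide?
division (÷): v = d ÷ t

v [L T^-1]; d [L]; t [T].
d × t → [L T] ✗
d ÷ t → [L T^-1] ✓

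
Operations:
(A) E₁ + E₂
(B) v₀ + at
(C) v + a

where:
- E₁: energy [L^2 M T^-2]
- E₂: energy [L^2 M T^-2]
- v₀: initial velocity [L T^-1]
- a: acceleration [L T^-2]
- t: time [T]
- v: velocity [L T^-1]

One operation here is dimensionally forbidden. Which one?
(C) v + a

(A) E₁ + E₂: E₁ [L^2 M T^-2] and E₂ [L^2 M T^-2] — same dimensions ✓
(B) v₀ + at: v₀ [L T^-1] and at [L T^-1] — same dimensions ✓
(C) v + a: v [L T^-1] and a [L T^-2] — different dimensions cannot be added/subtracted ✗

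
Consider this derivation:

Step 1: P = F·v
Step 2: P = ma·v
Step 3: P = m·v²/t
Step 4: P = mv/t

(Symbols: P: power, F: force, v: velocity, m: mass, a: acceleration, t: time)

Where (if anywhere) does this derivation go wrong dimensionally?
Step 4

Step 1: P = F·v → LHS [L^2 M T^-3], RHS [L^2 M T^-3] ✓
Step 2: P = ma·v → LHS [L^2 M T^-3], RHS [L^2 M T^-3] ✓
Step 3: P = m·v²/t → LHS [L^2 M T^-3], RHS [L^2 M T^-3] ✓
Step 4: P = mv/t → LHS [L^2 M T^-3], RHS [L M T^-2] ✗

The first dimensional inconsistency appears in step 4: P = mv/t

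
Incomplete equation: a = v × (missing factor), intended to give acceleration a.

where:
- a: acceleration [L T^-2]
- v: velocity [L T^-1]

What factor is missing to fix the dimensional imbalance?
1/t (inverse time), dimensions [T^-1]

a has dimensions [L T^-2] and v has dimensions [L T^-1].
The missing factor must have dimensions [L T^-2] / [L T^-1] = [T^-1], i.e. inverse time (1/t).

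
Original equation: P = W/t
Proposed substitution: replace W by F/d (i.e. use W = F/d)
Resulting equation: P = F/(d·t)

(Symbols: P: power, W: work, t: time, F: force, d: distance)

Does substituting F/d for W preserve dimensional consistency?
No

[W] = [L^2 M T^-2] and [F/d] = [M T^-2]. These differ, so the substitution replaces a quantity by one of different dimensions and the result P = F/(d·t) has LHS [L^2 M T^-3] vs RHS [M T^-3] — inconsistent.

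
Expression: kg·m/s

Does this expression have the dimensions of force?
No

The expression kg·m/s has dimensions [L M T^-1], but force has dimensions [L M T^-2].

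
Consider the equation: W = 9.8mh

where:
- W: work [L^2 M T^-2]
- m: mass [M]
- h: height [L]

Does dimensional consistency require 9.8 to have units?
Yes

W has dimensions [L^2 M T^-2], while mh alone has dimensions [L M]. For the equation to balance, the factor 9.8 must carry dimensions [L T^-2] — it is a dimensional constant (a numerical value of a physical quantity with its units suppressed), not a pure number.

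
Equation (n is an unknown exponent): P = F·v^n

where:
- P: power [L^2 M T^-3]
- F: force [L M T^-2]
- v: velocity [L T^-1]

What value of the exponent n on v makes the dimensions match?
n = 1

P has dimensions [L^2 M T^-3]; v has dimensions [L T^-1].
The rest of the RHS has dimensions [L M T^-2], so v^n must supply [L T^-1].
With n = 1: F·v^1 has dimensions [L^2 M T^-3], matching the LHS ✓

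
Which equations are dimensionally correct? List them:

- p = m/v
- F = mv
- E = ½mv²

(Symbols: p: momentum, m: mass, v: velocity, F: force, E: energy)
Dimensionally correct: E = ½mv²
Dimensionally incorrect: p = m/v, F = mv
Ordered (correct first, then incorrect): E = ½mv², p = m/v, F = mv

- p = m/v: LHS [L M T^-1], RHS [L^-1 M T] → incorrect ✗
- F = mv: LHS [L M T^-2], RHS [L M T^-1] → incorrect ✗
- E = ½mv²: LHS [L^2 M T^-2], RHS [L^2 M T^-2] → correct ✓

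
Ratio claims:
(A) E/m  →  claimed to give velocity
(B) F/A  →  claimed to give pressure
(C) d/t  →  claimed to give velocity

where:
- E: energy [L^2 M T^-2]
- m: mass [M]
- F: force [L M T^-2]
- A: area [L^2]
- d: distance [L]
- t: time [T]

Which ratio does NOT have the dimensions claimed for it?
(A) E/m does not give velocity

(A) E/m: [L^2 T^-2] ≠ velocity [L T^-1] ✗
(B) F/A: [L^-1 M T^-2] = pressure [L^-1 M T^-2] ✓
(C) d/t: [L T^-1] = velocity [L T^-1] ✓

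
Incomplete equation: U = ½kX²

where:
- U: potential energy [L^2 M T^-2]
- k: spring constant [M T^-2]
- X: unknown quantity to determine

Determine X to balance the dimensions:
X = x (displacement), dimensions [L]

U has dimensions [L^2 M T^-2]; the rest of the RHS (½k) has dimensions [M T^-2].
So X² must have dimensions [L^2], i.e. X has dimensions [L] — X = x (displacement).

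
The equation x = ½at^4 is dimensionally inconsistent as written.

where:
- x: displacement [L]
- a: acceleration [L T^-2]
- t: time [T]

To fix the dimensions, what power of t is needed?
The exponent of t should be 2: x = ½at^2

The LHS x has dimensions [L]; t has dimensions [T].
As written, the RHS ½at^4 (exponent 4 on t) has dimensions [L T^2], which does not match.
With exponent 2, the RHS ½at^2 has dimensions [L], matching the LHS.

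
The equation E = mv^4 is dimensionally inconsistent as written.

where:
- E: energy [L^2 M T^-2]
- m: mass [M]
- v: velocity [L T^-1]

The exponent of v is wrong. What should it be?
The exponent of v should be 2: E = mv^2

The LHS E has dimensions [L^2 M T^-2]; v has dimensions [L T^-1].
As written, the RHS mv^4 (exponent 4 on v) has dimensions [L^4 M T^-4], which does not match.
With exponent 2, the RHS mv^2 has dimensions [L^2 M T^-2], matching the LHS.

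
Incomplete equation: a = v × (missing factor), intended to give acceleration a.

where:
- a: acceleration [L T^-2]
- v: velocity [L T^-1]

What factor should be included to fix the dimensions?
1/t (inverse time), dimensions [T^-1]

a has dimensions [L T^-2] and v has dimensions [L T^-1].
The missing factor must have dimensions [L T^-2] / [L T^-1] = [T^-1], i.e. inverse time (1/t).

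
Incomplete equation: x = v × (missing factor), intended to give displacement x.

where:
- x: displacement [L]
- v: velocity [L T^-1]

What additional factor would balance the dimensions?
t (time), dimensions [T]

x has dimensions [L] and v has dimensions [L T^-1].
The missing factor must have dimensions [L] / [L T^-1] = [T], i.e. time (t).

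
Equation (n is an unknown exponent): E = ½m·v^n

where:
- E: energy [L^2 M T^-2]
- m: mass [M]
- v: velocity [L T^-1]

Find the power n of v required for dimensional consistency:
n = 2

E has dimensions [L^2 M T^-2]; v has dimensions [L T^-1].
The rest of the RHS has dimensions [M], so v^n must supply [L^2 T^-2].
With n = 2: ½m·v^2 has dimensions [L^2 M T^-2], matching the LHS ✓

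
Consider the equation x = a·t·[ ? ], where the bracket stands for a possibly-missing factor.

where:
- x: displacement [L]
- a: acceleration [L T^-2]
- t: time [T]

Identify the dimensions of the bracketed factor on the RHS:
[T] — time (e.g. t)

x has dimensions [L]; a·t has dimensions [L T^-1].
The bracketed factor must supply [L] / [L T^-1] = [T].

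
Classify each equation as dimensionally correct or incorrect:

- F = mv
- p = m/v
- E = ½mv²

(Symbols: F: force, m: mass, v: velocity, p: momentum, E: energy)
Dimensionally correct: E = ½mv²
Dimensionally incorrect: F = mv, p = m/v
Ordered (correct first, then incorrect): E = ½mv², F = mv, p = m/v

- F = mv: LHS [L M T^-2], RHS [L M T^-1] → incorrect ✗
- p = m/v: LHS [L M T^-1], RHS [L^-1 M T] → incorrect ✗
- E = ½mv²: LHS [L^2 M T^-2], RHS [L^2 M T^-2] → correct ✓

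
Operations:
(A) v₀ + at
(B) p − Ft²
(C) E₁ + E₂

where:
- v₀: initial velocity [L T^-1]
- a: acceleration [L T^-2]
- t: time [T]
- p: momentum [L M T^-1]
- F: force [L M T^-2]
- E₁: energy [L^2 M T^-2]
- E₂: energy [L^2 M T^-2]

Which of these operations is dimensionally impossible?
(B) p − Ft²

(A) v₀ + at: v₀ [L T^-1] and at [L T^-1] — same dimensions ✓
(B) p − Ft²: p [L M T^-1] and Ft² [L M] — different dimensions cannot be added/subtracted ✗
(C) E₁ + E₂: E₁ [L^2 M T^-2] and E₂ [L^2 M T^-2] — same dimensions ✓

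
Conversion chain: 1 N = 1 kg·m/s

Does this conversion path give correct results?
The chain is incorrect (it contains an error).

Incorrect: Newton is kg·m/s², not kg·m/s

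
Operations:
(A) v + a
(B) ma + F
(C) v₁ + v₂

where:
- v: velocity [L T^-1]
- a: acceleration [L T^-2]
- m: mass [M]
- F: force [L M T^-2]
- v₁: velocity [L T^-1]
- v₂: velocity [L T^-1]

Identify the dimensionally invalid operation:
(A) v + a

(A) v + a: v [L T^-1] and a [L T^-2] — different dimensions cannot be added/subtracted ✗
(B) ma + F: ma [L M T^-2] and F [L M T^-2] — same dimensions ✓
(C) v₁ + v₂: v₁ [L T^-1] and v₂ [L T^-1] — same dimensions ✓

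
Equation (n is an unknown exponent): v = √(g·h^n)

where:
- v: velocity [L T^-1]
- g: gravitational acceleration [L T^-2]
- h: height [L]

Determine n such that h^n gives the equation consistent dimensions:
n = 1

v has dimensions [L T^-1]; h has dimensions [L].
With n = 1: √(g·h^1) has dimensions [L T^-1], matching the LHS ✓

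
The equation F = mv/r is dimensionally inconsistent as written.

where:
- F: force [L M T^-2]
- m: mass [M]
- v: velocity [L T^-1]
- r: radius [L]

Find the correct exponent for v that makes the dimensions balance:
The exponent of v should be 2: F = mv^2/r

The LHS F has dimensions [L M T^-2]; v has dimensions [L T^-1].
As written, the RHS mv/r (exponent 1 on v) has dimensions [M T^-1], which does not match.
With exponent 2, the RHS mv^2/r has dimensions [L M T^-2], matching the LHS.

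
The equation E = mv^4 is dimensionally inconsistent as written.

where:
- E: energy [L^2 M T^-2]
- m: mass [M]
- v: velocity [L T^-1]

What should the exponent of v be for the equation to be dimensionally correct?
The exponent of v should be 2: E = mv^2

The LHS E has dimensions [L^2 M T^-2]; v has dimensions [L T^-1].
As written, the RHS mv^4 (exponent 4 on v) has dimensions [L^4 M T^-4], which does not match.
With exponent 2, the RHS mv^2 has dimensions [L^2 M T^-2], matching the LHS.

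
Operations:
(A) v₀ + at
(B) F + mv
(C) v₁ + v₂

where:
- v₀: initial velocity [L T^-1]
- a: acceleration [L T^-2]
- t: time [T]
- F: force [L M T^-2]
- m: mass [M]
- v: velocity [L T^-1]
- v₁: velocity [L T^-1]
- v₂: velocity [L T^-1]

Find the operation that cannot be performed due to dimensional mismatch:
(B) F + mv

(A) v₀ + at: v₀ [L T^-1] and at [L T^-1] — same dimensions ✓
(B) F + mv: F [L M T^-2] and mv [L M T^-1] — different dimensions cannot be added/subtracted ✗
(C) v₁ + v₂: v₁ [L T^-1] and v₂ [L T^-1] — same dimensions ✓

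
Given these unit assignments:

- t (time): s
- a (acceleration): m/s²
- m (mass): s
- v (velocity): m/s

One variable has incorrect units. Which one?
m

The variable m (mass) should have units kg, not s.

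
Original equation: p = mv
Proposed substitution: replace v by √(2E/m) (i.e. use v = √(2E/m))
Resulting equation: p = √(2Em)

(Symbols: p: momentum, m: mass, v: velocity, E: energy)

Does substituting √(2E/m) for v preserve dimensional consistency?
Yes

[v] = [L T^-1] and [√(2E/m)] = [L T^-1]. These match, so the substitution replaces a quantity by one of the same dimensions and the result p = √(2Em) has LHS [L M T^-1] vs RHS [L M T^-1] — still consistent.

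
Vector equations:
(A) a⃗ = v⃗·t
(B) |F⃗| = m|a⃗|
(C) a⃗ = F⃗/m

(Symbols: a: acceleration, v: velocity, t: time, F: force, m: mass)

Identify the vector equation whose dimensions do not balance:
(A) a⃗ = v⃗·t

(A) a⃗ = v⃗·t: LHS [L T^-2], RHS [L] ✗ — acceleration is velocity per time; should be v⃗/t
(B) |F⃗| = m|a⃗|: LHS [L M T^-2], RHS [L M T^-2] ✓ — magnitudes of vectors are scalars
(C) a⃗ = F⃗/m: LHS [L T^-2], RHS [L T^-2] ✓ — force (vector) divided by mass (scalar)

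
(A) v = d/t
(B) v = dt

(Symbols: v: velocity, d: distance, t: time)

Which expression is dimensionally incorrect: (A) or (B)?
(B)

(A) v = d/t: LHS [L T^-1], RHS [L T^-1] ✓
(B) v = dt: LHS [L T^-1], RHS [L T] ✗

Expression (B) v = dt is dimensionally incorrect.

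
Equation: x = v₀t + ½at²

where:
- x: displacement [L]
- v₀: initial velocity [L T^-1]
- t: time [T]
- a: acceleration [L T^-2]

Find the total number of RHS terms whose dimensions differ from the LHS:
0

LHS x: [L]
- v₀t: [L] ✓
- ½at²: [L] ✓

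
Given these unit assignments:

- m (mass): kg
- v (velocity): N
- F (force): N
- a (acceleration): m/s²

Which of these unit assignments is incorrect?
v

The variable v (velocity) should have units m/s, not N.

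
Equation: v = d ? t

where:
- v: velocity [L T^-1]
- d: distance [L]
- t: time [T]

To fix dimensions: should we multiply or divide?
division (÷): v = d ÷ t

v [L T^-1]; d [L]; t [T].
d × t → [L T] ✗
d ÷ t → [L T^-1] ✓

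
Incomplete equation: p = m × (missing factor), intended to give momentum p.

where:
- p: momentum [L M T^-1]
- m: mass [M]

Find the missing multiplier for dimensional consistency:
v (velocity), dimensions [L T^-1]

p has dimensions [L M T^-1] and m has dimensions [M].
The missing factor must have dimensions [L M T^-1] / [M] = [L T^-1], i.e. velocity (v).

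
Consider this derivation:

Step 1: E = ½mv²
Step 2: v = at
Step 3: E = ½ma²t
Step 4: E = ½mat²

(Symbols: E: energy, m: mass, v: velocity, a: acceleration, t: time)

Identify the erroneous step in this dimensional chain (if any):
Step 3

Step 1: E = ½mv² → LHS [L^2 M T^-2], RHS [L^2 M T^-2] ✓
Step 2: v = at → LHS [L T^-1], RHS [L T^-1] ✓
Step 3: E = ½ma²t → LHS [L^2 M T^-2], RHS [L^2 M T^-3] ✗

The first dimensional inconsistency appears in step 3: E = ½ma²t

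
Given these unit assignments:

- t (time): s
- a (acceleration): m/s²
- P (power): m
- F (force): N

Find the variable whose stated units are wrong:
P

The variable P (power) should have units W, not m.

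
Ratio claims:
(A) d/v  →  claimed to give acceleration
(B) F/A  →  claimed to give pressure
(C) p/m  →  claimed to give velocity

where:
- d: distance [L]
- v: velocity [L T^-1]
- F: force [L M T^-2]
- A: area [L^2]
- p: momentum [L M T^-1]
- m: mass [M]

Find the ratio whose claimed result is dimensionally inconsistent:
(A) d/v does not give acceleration

(A) d/v: [T] ≠ acceleration [L T^-2] ✗
(B) F/A: [L^-1 M T^-2] = pressure [L^-1 M T^-2] ✓
(C) p/m: [L T^-1] = velocity [L T^-1] ✓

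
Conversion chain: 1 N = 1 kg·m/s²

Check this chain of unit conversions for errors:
The chain is correct (no errors).

Correct: Newton is defined as kg·m/s²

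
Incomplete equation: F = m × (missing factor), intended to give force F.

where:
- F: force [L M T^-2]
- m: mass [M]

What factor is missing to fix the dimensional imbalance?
a (acceleration), dimensions [L T^-2]

F has dimensions [L M T^-2] and m has dimensions [M].
The missing factor must have dimensions [L M T^-2] / [M] = [L T^-2], i.e. acceleration (a).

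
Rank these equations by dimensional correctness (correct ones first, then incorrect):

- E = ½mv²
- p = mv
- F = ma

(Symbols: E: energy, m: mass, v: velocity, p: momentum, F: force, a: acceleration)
Dimensionally correct: E = ½mv², p = mv, F = ma
Dimensionally incorrect: none
Ordered (correct first, then incorrect): E = ½mv², p = mv, F = ma

- E = ½mv²: LHS [L^2 M T^-2], RHS [L^2 M T^-2] → correct ✓
- p = mv: LHS [L M T^-1], RHS [L M T^-1] → correct ✓
- F = ma: LHS [L M T^-2], RHS [L M T^-2] → correct ✓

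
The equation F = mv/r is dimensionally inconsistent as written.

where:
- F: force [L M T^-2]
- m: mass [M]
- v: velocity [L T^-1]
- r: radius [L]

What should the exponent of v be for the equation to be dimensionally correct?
The exponent of v should be 2: F = mv^2/r

The LHS F has dimensions [L M T^-2]; v has dimensions [L T^-1].
As written, the RHS mv/r (exponent 1 on v) has dimensions [M T^-1], which does not match.
With exponent 2, the RHS mv^2/r has dimensions [L M T^-2], matching the LHS.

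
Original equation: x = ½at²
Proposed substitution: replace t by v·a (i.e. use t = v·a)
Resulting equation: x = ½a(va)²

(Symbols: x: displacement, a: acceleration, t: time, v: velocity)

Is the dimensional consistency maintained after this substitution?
No

[t] = [T] and [v·a] = [L^2 T^-3]. These differ, so the substitution replaces a quantity by one of different dimensions and the result x = ½a(va)² has LHS [L] vs RHS [L^5 T^-8] — inconsistent.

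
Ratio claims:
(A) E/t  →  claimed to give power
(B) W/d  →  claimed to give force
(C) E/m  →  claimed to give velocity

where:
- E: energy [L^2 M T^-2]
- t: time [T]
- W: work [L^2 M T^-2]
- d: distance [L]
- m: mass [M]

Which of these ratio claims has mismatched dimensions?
(C) E/m does not give velocity

(A) E/t: [L^2 M T^-3] = power [L^2 M T^-3] ✓
(B) W/d: [L M T^-2] = force [L M T^-2] ✓
(C) E/m: [L^2 T^-2] ≠ velocity [L T^-1] ✗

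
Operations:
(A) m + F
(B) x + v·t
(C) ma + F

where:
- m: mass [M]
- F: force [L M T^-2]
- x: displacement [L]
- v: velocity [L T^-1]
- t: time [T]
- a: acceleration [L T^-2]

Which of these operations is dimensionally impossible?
(A) m + F

(A) m + F: m [M] and F [L M T^-2] — different dimensions cannot be added/subtracted ✗
(B) x + v·t: x [L] and v·t [L] — same dimensions ✓
(C) ma + F: ma [L M T^-2] and F [L M T^-2] — same dimensions ✓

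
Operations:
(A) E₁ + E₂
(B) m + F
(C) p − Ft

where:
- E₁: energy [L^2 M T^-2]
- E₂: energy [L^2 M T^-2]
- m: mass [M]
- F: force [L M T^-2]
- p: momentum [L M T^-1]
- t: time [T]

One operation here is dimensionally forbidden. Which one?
(B) m + F

(A) E₁ + E₂: E₁ [L^2 M T^-2] and E₂ [L^2 M T^-2] — same dimensions ✓
(B) m + F: m [M] and F [L M T^-2] — different dimensions cannot be added/subtracted ✗
(C) p − Ft: p [L M T^-1] and Ft [L M T^-1] — same dimensions ✓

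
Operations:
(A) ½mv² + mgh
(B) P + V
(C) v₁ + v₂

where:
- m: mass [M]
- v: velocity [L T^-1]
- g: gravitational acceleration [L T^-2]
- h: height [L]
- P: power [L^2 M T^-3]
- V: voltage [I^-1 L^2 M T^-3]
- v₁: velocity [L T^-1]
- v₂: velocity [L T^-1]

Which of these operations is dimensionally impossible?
(B) P + V

(A) ½mv² + mgh: ½mv² [L^2 M T^-2] and mgh [L^2 M T^-2] — same dimensions ✓
(B) P + V: P [L^2 M T^-3] and V [I^-1 L^2 M T^-3] — different dimensions cannot be added/subtracted ✗
(C) v₁ + v₂: v₁ [L T^-1] and v₂ [L T^-1] — same dimensions ✓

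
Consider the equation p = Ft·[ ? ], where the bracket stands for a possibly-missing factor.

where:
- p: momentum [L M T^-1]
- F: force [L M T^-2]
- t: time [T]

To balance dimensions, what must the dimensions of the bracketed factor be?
Nothing is missing — the bracketed factor must be dimensionless.

p has dimensions [L M T^-1] and Ft already has dimensions [L M T^-1], so p = Ft is dimensionally complete.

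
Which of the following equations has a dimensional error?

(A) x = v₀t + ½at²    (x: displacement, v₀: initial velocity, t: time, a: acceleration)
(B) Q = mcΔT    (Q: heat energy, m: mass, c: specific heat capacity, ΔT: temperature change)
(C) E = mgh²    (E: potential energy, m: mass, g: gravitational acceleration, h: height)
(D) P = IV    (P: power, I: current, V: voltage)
(C) E = mgh²

The equation (C) E = mgh² is dimensionally incorrect.

LHS (E): [L^2 M T^-2]
RHS (mgh²): [L^3 M T^-2] ✗

The dimensions do not match. The other three equations balance.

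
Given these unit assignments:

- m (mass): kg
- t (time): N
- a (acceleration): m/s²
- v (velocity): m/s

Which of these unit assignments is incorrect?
t

The variable t (time) should have units s, not N.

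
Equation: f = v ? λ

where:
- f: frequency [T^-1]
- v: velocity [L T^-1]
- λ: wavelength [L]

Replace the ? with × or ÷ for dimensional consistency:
division (÷): f = v ÷ λ

f [T^-1]; v [L T^-1]; λ [L].
v × λ → [L^2 T^-1] ✗
v ÷ λ → [T^-1] ✓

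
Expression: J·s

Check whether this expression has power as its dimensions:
No

The expression J·s has dimensions [L^2 M T^-1], but power has dimensions [L^2 M T^-3].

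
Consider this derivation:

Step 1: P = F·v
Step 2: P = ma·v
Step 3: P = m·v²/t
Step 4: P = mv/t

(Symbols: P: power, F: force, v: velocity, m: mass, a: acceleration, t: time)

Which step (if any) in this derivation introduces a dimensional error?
Step 4

Step 1: P = F·v → LHS [L^2 M T^-3], RHS [L^2 M T^-3] ✓
Step 2: P = ma·v → LHS [L^2 M T^-3], RHS [L^2 M T^-3] ✓
Step 3: P = m·v²/t → LHS [L^2 M T^-3], RHS [L^2 M T^-3] ✓
Step 4: P = mv/t → LHS [L^2 M T^-3], RHS [L M T^-2] ✗

The first dimensional inconsistency appears in step 4: P = mv/t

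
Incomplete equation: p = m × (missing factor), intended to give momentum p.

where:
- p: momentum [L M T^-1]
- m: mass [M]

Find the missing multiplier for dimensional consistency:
v (velocity), dimensions [L T^-1]

p has dimensions [L M T^-1] and m has dimensions [M].
The missing factor must have dimensions [L M T^-1] / [M] = [L T^-1], i.e. velocity (v).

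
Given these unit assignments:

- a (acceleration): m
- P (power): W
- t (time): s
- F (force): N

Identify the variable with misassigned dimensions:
a

The variable a (acceleration) should have units m/s², not m.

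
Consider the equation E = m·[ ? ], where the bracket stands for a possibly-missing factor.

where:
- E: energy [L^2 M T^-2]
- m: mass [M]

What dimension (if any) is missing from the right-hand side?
[L^2 T^-2] — velocity squared (e.g. v²)

E has dimensions [L^2 M T^-2]; m has dimensions [M].
The bracketed factor must supply [L^2 M T^-2] / [M] = [L^2 T^-2].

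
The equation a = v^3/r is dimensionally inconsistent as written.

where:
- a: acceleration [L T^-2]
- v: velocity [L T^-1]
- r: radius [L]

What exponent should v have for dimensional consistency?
The exponent of v should be 2: a = v^2/r

The LHS a has dimensions [L T^-2]; v has dimensions [L T^-1].
As written, the RHS v^3/r (exponent 3 on v) has dimensions [L^2 T^-3], which does not match.
With exponent 2, the RHS v^2/r has dimensions [L T^-2], matching the LHS.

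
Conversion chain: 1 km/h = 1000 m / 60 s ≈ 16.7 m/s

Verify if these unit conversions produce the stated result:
The chain is incorrect (it contains an error).

Incorrect: 1 h = 3600 s, not 60 s (1 km/h ≈ 0.278 m/s)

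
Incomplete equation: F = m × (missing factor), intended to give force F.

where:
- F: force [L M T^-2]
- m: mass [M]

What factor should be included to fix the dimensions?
a (acceleration), dimensions [L T^-2]

F has dimensions [L M T^-2] and m has dimensions [M].
The missing factor must have dimensions [L M T^-2] / [M] = [L T^-2], i.e. acceleration (a).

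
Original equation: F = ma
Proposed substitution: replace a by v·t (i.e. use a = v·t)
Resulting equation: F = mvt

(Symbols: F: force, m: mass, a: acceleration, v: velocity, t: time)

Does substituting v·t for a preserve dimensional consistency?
No

[a] = [L T^-2] and [v·t] = [L]. These differ, so the substitution replaces a quantity by one of different dimensions and the result F = mvt has LHS [L M T^-2] vs RHS [L M] — inconsistent.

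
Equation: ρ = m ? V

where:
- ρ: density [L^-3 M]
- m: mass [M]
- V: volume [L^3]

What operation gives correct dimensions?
division (÷): ρ = m ÷ V

ρ [L^-3 M]; m [M]; V [L^3].
m × V → [L^3 M] ✗
m ÷ V → [L^-3 M] ✓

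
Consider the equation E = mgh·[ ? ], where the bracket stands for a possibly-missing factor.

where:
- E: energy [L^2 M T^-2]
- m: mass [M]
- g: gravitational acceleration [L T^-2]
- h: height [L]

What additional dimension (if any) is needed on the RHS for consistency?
Nothing is missing — the bracketed factor must be dimensionless.

E has dimensions [L^2 M T^-2] and mgh already has dimensions [L^2 M T^-2], so E = mgh is dimensionally complete.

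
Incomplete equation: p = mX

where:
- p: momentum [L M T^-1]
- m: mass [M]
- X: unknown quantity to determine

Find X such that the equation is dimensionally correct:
X = v (velocity), dimensions [L T^-1]

p has dimensions [L M T^-1]; the rest of the RHS (m) has dimensions [M].
So X must have dimensions [L T^-1] — X = v (velocity).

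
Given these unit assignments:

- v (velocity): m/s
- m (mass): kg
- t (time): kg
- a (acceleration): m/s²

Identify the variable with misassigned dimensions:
t

The variable t (time) should have units s, not kg.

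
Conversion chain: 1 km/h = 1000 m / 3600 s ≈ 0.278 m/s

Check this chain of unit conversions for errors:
The chain is correct (no errors).

Correct: 1 km = 1000 m, 1 h = 3600 s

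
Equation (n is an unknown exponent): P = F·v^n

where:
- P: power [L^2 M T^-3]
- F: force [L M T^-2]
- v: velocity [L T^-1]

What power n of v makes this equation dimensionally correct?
n = 1

P has dimensions [L^2 M T^-3]; v has dimensions [L T^-1].
The rest of the RHS has dimensions [L M T^-2], so v^n must supply [L T^-1].
With n = 1: F·v^1 has dimensions [L^2 M T^-3], matching the LHS ✓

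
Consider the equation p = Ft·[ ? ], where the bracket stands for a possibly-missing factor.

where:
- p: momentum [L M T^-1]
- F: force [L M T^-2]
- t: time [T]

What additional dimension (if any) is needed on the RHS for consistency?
Nothing is missing — the bracketed factor must be dimensionless.

p has dimensions [L M T^-1] and Ft already has dimensions [L M T^-1], so p = Ft is dimensionally complete.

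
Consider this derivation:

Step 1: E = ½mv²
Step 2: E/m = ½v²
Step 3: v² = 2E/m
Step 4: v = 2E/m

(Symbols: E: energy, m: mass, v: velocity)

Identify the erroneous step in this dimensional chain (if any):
Step 4

Step 1: E = ½mv² → LHS [L^2 M T^-2], RHS [L^2 M T^-2] ✓
Step 2: E/m = ½v² → LHS [L^2 T^-2], RHS [L^2 T^-2] ✓
Step 3: v² = 2E/m → LHS [L^2 T^-2], RHS [L^2 T^-2] ✓
Step 4: v = 2E/m → LHS [L T^-1], RHS [L^2 T^-2] ✗

The first dimensional inconsistency appears in step 4: v = 2E/m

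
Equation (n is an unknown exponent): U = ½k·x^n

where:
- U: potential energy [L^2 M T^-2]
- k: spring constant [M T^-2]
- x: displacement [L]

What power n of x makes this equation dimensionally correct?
n = 2

U has dimensions [L^2 M T^-2]; x has dimensions [L].
The rest of the RHS has dimensions [M T^-2], so x^n must supply [L^2].
With n = 2: ½k·x^2 has dimensions [L^2 M T^-2], matching the LHS ✓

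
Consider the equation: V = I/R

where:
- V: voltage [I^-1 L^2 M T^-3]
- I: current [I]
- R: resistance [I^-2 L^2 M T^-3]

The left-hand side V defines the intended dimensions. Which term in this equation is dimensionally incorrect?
The right-hand side term I/R

V has dimensions [I^-1 L^2 M T^-3], but I/R has dimensions [I^3 L^-2 M^-1 T^3], so the term I/R is dimensionally wrong for V.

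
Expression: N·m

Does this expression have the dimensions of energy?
Yes

The expression N·m has dimensions [L^2 M T^-2], which is exactly energy [L^2 M T^-2].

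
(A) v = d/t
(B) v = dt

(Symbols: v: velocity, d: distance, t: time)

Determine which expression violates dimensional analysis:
(B)

(A) v = d/t: LHS [L T^-1], RHS [L T^-1] ✓
(B) v = dt: LHS [L T^-1], RHS [L T] ✗

Expression (B) v = dt is dimensionally incorrect.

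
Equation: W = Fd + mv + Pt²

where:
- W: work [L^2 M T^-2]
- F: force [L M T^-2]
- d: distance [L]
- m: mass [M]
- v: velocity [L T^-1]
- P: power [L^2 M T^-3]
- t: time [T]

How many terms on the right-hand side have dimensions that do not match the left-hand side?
2

LHS W: [L^2 M T^-2]
- Fd: [L^2 M T^-2] ✓
- mv: [L M T^-1] ✗
- Pt²: [L^2 M T^-1] ✗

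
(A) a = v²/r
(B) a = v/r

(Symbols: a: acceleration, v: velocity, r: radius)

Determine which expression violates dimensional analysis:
(B)

(A) a = v²/r: LHS [L T^-2], RHS [L T^-2] ✓
(B) a = v/r: LHS [L T^-2], RHS [T^-1] ✗

Expression (B) a = v/r is dimensionally incorrect.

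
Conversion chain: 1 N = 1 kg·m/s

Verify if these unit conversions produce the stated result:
The chain is incorrect (it contains an error).

Incorrect: Newton is kg·m/s², not kg·m/s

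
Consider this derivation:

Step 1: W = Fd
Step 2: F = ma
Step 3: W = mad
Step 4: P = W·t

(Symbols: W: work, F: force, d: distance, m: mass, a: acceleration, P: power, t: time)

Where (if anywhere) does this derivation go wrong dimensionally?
Step 4

Step 1: W = Fd → LHS [L^2 M T^-2], RHS [L^2 M T^-2] ✓
Step 2: F = ma → LHS [L M T^-2], RHS [L M T^-2] ✓
Step 3: W = mad → LHS [L^2 M T^-2], RHS [L^2 M T^-2] ✓
Step 4: P = W·t → LHS [L^2 M T^-3], RHS [L^2 M T^-1] ✗

The first dimensional inconsistency appears in step 4: P = W·t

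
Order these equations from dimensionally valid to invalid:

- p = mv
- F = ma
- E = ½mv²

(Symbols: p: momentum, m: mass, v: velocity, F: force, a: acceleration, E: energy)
Dimensionally correct: p = mv, F = ma, E = ½mv²
Dimensionally incorrect: none
Ordered (correct first, then incorrect): p = mv, F = ma, E = ½mv²

- p = mv: LHS [L M T^-1], RHS [L M T^-1] → correct ✓
- F = ma: LHS [L M T^-2], RHS [L M T^-2] → correct ✓
- E = ½mv²: LHS [L^2 M T^-2], RHS [L^2 M T^-2] → correct ✓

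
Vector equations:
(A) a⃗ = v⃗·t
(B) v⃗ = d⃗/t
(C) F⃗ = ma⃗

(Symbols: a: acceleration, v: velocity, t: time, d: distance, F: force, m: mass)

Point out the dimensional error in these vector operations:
(A) a⃗ = v⃗·t

(A) a⃗ = v⃗·t: LHS [L T^-2], RHS [L] ✗ — acceleration is velocity per time; should be v⃗/t
(B) v⃗ = d⃗/t: LHS [L T^-1], RHS [L T^-1] ✓ — displacement (vector) divided by time (scalar)
(C) F⃗ = ma⃗: LHS [L M T^-2], RHS [L M T^-2] ✓ — Force and acceleration are vectors, mass is a scalar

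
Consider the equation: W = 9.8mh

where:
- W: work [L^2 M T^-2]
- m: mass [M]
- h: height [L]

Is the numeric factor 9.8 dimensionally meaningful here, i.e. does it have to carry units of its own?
Yes

W has dimensions [L^2 M T^-2], while mh alone has dimensions [L M]. For the equation to balance, the factor 9.8 must carry dimensions [L T^-2] — it is a dimensional constant (a numerical value of a physical quantity with its units suppressed), not a pure number.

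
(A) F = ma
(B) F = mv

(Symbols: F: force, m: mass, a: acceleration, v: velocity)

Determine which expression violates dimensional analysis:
(B)

(A) F = ma: LHS [L M T^-2], RHS [L M T^-2] ✓
(B) F = mv: LHS [L M T^-2], RHS [L M T^-1] ✗

Expression (B) F = mv is dimensionally incorrect.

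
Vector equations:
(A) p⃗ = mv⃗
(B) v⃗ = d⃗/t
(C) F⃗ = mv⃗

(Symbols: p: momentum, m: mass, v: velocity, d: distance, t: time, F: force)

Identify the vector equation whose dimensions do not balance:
(C) F⃗ = mv⃗

(A) p⃗ = mv⃗: LHS [L M T^-1], RHS [L M T^-1] ✓ — mass (scalar) times velocity (vector)
(B) v⃗ = d⃗/t: LHS [L T^-1], RHS [L T^-1] ✓ — displacement (vector) divided by time (scalar)
(C) F⃗ = mv⃗: LHS [L M T^-2], RHS [L M T^-1] ✗ — mass times velocity is momentum, not force; should be ma⃗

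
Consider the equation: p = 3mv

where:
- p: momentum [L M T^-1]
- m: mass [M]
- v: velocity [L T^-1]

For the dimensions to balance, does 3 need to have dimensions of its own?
No

p has dimensions [L M T^-1] and mv already has dimensions [L M T^-1], so the equation balances without 3 contributing any dimensions. 3 is a pure (dimensionless) number; changing or removing it would not affect dimensional consistency.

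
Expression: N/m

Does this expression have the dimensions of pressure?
No

The expression N/m has dimensions [M T^-2], but pressure has dimensions [L^-1 M T^-2].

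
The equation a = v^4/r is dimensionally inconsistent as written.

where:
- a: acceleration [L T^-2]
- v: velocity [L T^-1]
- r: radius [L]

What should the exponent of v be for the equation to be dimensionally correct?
The exponent of v should be 2: a = v^2/r

The LHS a has dimensions [L T^-2]; v has dimensions [L T^-1].
As written, the RHS v^4/r (exponent 4 on v) has dimensions [L^3 T^-4], which does not match.
With exponent 2, the RHS v^2/r has dimensions [L T^-2], matching the LHS.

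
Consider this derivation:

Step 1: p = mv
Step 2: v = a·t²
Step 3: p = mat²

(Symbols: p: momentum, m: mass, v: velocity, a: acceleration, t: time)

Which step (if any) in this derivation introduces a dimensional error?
Step 2

Step 1: p = mv → LHS [L M T^-1], RHS [L M T^-1] ✓
Step 2: v = a·t² → LHS [L T^-1], RHS [L] ✗

The first dimensional inconsistency appears in step 2: v = a·t²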